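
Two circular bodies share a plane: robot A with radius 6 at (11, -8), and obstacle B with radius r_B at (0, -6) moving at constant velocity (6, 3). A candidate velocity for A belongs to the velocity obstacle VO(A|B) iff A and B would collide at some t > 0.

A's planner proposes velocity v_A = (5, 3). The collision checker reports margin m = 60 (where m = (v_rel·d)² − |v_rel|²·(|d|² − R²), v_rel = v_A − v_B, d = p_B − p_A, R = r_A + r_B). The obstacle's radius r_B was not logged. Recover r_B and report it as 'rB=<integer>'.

m = 60
d = (-11, 2);  v_rel = (-1, 0),  |v_rel|² = 1
v_rel×d = (-1)·(2) − (0)·(-11) = -2
since m = R²·1 − (-2)²:  R² = (4 + 60) / 1 = 64
R = √64 = 8  ⇒  r_B = 8 − 6 = 2

rB=2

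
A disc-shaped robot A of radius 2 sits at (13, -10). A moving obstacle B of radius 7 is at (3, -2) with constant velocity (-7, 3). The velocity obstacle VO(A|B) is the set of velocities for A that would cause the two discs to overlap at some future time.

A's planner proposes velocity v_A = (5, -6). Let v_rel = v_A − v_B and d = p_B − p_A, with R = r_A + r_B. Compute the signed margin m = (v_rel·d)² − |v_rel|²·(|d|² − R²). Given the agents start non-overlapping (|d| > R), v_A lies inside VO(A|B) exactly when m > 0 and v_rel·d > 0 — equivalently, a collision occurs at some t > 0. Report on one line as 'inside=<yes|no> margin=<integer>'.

d = (-10, 8),  |d|² = 164;  R = 2+7 = 9,  c = 164−9² = 83
v_rel = (12, -9),  |v_rel|² = 225;  v_rel·d = (12)·(-10) + (-9)·(8) = -192
225·t² + 384·t + 83 = 0  ⇒  m = (-192)² − 225·83 = 18189
m = 18189 > 0,  v_rel·d = -192 < 0  ⇒  outside

inside=no margin=18189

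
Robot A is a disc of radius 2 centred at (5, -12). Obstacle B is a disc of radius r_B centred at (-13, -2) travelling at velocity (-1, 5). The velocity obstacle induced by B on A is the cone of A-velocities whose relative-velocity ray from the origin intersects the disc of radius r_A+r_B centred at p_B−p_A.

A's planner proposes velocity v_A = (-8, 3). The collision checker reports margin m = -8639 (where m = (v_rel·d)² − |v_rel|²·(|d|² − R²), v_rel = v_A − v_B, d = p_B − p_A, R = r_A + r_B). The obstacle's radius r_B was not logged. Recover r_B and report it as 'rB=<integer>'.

m = -8639
d = (-18, 10);  v_rel = (-7, -2),  |v_rel|² = 53
v_rel×d = (-7)·(10) − (-2)·(-18) = -106
since m = R²·53 − (-106)²:  R² = (11236 + -8639) / 53 = 49
R = √49 = 7  ⇒  r_B = 7 − 2 = 5

rB=5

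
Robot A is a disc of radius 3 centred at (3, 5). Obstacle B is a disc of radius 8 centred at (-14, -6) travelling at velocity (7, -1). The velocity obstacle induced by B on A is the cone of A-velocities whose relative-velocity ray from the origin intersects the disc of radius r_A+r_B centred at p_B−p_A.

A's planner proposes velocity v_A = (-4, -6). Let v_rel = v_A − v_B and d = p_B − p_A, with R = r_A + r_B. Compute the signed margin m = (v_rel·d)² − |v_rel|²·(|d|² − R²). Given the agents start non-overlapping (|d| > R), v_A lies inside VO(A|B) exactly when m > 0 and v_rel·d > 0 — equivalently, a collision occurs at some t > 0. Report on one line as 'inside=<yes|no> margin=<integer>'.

d = (-17, -11),  |d|² = 410;  R = 3+8 = 11,  c = 410−11² = 289
v_rel = (-11, -5),  |v_rel|² = 146;  v_rel·d = (-11)·(-17) + (-5)·(-11) = 242
146·t² − 484·t + 289 = 0  ⇒  m = 242² − 146·289 = 16370
m = 16370 > 0,  v_rel·d = 242 > 0  ⇒  inside

inside=yes margin=16370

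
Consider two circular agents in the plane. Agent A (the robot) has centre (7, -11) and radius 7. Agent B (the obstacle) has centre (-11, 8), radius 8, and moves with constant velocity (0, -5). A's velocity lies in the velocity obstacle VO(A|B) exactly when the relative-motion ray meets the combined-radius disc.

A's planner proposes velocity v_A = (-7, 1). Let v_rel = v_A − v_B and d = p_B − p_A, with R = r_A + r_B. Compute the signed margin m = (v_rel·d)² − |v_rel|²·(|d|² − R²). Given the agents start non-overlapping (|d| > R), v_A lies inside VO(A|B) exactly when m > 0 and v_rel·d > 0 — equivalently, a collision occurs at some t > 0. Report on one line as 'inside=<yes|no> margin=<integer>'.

d = (-18, 19),  |d|² = 685;  R = 7+8 = 15,  c = 685−15² = 460
v_rel = (-7, 6),  |v_rel|² = 85;  v_rel·d = (-7)·(-18) + (6)·(19) = 240
85·t² − 480·t + 460 = 0  ⇒  m = 240² − 85·460 = 18500
m = 18500 > 0,  v_rel·d = 240 > 0  ⇒  inside

inside=yes margin=18500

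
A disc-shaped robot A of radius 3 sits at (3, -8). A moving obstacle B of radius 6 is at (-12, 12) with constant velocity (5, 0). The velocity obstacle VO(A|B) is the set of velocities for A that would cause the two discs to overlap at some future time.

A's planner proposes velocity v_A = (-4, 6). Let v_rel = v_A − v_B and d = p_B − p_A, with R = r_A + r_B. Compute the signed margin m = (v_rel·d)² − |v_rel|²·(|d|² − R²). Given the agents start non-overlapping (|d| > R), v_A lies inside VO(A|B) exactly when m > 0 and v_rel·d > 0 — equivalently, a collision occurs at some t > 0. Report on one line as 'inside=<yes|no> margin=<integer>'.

d = (-15, 20),  |d|² = 625;  R = 3+6 = 9,  c = 625−9² = 544
v_rel = (-9, 6),  |v_rel|² = 117;  v_rel·d = (-9)·(-15) + (6)·(20) = 255
117·t² − 510·t + 544 = 0  ⇒  m = 255² − 117·544 = 1377
m = 1377 > 0,  v_rel·d = 255 > 0  ⇒  inside

inside=yes margin=1377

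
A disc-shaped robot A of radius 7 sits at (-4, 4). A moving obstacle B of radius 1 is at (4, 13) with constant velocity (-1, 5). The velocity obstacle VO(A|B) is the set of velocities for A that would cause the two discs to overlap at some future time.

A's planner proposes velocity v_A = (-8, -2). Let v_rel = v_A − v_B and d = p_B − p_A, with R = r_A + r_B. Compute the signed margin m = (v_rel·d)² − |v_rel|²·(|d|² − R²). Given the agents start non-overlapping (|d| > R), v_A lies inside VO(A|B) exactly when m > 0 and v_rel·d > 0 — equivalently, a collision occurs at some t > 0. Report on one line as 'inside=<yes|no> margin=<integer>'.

d = (8, 9),  |d|² = 145;  R = 7+1 = 8,  c = 145−8² = 81
v_rel = (-7, -7),  |v_rel|² = 98;  v_rel·d = (-7)·(8) + (-7)·(9) = -119
98·t² + 238·t + 81 = 0  ⇒  m = (-119)² − 98·81 = 6223
m = 6223 > 0,  v_rel·d = -119 < 0  ⇒  outside

inside=no margin=6223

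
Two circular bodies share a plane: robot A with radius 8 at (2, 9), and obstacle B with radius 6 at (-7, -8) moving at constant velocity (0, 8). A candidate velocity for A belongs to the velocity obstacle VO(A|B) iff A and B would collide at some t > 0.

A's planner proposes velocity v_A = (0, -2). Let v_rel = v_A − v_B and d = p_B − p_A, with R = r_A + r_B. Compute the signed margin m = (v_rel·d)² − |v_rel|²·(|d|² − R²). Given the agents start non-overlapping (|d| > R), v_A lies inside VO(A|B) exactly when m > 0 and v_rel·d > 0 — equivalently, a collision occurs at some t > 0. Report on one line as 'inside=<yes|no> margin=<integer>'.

d = (-9, -17),  |d|² = 370;  R = 8+6 = 14,  c = 370−14² = 174
v_rel = (0, -10),  |v_rel|² = 100;  v_rel·d = (0)·(-9) + (-10)·(-17) = 170
100·t² − 340·t + 174 = 0  ⇒  m = 170² − 100·174 = 11500
m = 11500 > 0,  v_rel·d = 170 > 0  ⇒  inside

inside=yes margin=11500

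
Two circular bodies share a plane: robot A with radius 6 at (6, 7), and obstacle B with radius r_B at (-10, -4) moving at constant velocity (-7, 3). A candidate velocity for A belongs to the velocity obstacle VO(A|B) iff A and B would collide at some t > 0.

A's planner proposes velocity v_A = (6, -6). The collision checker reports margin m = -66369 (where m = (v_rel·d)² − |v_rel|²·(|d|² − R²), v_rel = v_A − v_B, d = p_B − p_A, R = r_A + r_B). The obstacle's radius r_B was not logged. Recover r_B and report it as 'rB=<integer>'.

m = -66369
d = (-16, -11);  v_rel = (13, -9),  |v_rel|² = 250
v_rel×d = (13)·(-11) − (-9)·(-16) = -287
since m = R²·250 − (-287)²:  R² = (82369 + -66369) / 250 = 64
R = √64 = 8  ⇒  r_B = 8 − 6 = 2

rB=2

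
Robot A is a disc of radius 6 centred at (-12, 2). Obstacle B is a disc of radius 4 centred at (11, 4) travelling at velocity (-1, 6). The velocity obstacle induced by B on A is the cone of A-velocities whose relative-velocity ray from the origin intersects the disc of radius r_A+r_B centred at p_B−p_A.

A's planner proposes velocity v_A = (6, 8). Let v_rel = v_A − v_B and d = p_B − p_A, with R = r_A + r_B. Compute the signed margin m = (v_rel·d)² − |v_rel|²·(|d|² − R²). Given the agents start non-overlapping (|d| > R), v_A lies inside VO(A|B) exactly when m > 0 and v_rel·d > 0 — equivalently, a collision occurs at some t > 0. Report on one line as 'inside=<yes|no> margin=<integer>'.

d = (23, 2),  |d|² = 533;  R = 6+4 = 10,  c = 533−10² = 433
v_rel = (7, 2),  |v_rel|² = 53;  v_rel·d = (7)·(23) + (2)·(2) = 165
53·t² − 330·t + 433 = 0  ⇒  m = 165² − 53·433 = 4276
m = 4276 > 0,  v_rel·d = 165 > 0  ⇒  inside

inside=yes margin=4276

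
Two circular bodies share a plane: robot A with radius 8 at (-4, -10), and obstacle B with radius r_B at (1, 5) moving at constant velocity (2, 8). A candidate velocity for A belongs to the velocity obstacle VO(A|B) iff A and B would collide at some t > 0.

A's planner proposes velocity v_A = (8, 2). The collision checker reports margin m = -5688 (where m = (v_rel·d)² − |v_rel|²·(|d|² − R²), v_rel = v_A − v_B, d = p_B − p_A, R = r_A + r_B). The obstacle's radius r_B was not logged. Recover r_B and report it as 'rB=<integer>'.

m = -5688
d = (5, 15);  v_rel = (6, -6),  |v_rel|² = 72
v_rel×d = (6)·(15) − (-6)·(5) = 120
since m = R²·72 − 120²:  R² = (14400 + -5688) / 72 = 121
R = √121 = 11  ⇒  r_B = 11 − 8 = 3

rB=3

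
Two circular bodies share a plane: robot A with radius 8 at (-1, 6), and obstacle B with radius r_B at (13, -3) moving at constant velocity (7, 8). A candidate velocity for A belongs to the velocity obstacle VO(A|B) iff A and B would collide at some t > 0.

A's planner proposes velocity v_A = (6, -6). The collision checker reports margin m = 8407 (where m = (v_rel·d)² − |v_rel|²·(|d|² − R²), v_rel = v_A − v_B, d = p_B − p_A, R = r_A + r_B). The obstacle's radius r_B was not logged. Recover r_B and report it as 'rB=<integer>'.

m = 8407
d = (14, -9);  v_rel = (-1, -14),  |v_rel|² = 197
v_rel×d = (-1)·(-9) − (-14)·(14) = 205
since m = R²·197 − 205²:  R² = (42025 + 8407) / 197 = 256
R = √256 = 16  ⇒  r_B = 16 − 8 = 8

rB=8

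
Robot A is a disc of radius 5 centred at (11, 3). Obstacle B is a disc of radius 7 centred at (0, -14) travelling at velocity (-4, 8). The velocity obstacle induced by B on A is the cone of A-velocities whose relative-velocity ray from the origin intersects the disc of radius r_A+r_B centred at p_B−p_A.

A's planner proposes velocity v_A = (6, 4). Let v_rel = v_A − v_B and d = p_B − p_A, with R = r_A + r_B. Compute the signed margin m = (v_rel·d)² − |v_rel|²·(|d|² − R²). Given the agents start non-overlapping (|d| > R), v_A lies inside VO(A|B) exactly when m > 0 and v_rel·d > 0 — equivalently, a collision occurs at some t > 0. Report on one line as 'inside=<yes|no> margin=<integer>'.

d = (-11, -17),  |d|² = 410;  R = 5+7 = 12,  c = 410−12² = 266
v_rel = (10, -4),  |v_rel|² = 116;  v_rel·d = (10)·(-11) + (-4)·(-17) = -42
116·t² + 84·t + 266 = 0  ⇒  m = (-42)² − 116·266 = -29092
m = -29092 < 0,  v_rel·d = -42 < 0  ⇒  outside

inside=no margin=-29092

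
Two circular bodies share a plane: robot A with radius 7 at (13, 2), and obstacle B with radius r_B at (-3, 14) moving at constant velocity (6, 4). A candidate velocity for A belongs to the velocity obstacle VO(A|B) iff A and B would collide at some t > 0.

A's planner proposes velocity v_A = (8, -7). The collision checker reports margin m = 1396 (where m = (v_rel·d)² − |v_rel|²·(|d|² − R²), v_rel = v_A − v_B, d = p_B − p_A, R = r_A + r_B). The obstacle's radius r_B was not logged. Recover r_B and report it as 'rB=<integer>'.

m = 1396
d = (-16, 12);  v_rel = (2, -11),  |v_rel|² = 125
v_rel×d = (2)·(12) − (-11)·(-16) = -152
since m = R²·125 − (-152)²:  R² = (23104 + 1396) / 125 = 196
R = √196 = 14  ⇒  r_B = 14 − 7 = 7

rB=7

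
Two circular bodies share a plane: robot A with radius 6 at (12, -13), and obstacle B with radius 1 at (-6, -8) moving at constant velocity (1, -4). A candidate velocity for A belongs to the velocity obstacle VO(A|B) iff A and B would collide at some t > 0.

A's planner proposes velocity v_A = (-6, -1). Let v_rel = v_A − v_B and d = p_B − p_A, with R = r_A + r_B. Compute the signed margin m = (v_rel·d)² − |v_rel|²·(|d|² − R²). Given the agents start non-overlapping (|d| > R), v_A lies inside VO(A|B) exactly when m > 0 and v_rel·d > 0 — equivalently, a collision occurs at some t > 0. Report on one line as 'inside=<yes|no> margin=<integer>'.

d = (-18, 5),  |d|² = 349;  R = 6+1 = 7,  c = 349−7² = 300
v_rel = (-7, 3),  |v_rel|² = 58;  v_rel·d = (-7)·(-18) + (3)·(5) = 141
58·t² − 282·t + 300 = 0  ⇒  m = 141² − 58·300 = 2481
m = 2481 > 0,  v_rel·d = 141 > 0  ⇒  inside

inside=yes margin=2481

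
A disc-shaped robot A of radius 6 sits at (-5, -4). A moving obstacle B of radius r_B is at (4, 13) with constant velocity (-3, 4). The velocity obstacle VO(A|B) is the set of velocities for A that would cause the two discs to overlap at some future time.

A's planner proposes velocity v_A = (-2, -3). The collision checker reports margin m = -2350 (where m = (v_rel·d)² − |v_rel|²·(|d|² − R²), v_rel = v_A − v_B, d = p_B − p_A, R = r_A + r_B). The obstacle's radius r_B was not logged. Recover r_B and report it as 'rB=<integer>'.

m = -2350
d = (9, 17);  v_rel = (1, -7),  |v_rel|² = 50
v_rel×d = (1)·(17) − (-7)·(9) = 80
since m = R²·50 − 80²:  R² = (6400 + -2350) / 50 = 81
R = √81 = 9  ⇒  r_B = 9 − 6 = 3

rB=3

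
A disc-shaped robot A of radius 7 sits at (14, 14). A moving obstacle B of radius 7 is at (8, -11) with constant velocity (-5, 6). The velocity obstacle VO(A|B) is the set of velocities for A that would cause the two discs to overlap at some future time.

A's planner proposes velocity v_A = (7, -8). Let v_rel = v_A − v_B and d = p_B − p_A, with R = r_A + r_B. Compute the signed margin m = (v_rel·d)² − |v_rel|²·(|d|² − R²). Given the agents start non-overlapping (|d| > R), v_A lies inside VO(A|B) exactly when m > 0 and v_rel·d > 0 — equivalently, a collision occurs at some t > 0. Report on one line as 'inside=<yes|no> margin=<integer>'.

d = (-6, -25),  |d|² = 661;  R = 7+7 = 14,  c = 661−14² = 465
v_rel = (12, -14),  |v_rel|² = 340;  v_rel·d = (12)·(-6) + (-14)·(-25) = 278
340·t² − 556·t + 465 = 0  ⇒  m = 278² − 340·465 = -80816
m = -80816 < 0,  v_rel·d = 278 > 0  ⇒  outside

inside=no margin=-80816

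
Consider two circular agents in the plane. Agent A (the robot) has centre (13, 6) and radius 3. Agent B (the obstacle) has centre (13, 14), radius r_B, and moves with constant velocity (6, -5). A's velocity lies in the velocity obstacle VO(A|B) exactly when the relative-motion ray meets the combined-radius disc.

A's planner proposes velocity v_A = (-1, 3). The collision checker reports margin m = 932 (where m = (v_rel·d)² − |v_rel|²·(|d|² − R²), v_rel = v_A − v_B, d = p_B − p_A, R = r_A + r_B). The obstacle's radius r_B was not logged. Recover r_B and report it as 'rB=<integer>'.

m = 932
d = (0, 8);  v_rel = (-7, 8),  |v_rel|² = 113
v_rel×d = (-7)·(8) − (8)·(0) = -56
since m = R²·113 − (-56)²:  R² = (3136 + 932) / 113 = 36
R = √36 = 6  ⇒  r_B = 6 − 3 = 3

rB=3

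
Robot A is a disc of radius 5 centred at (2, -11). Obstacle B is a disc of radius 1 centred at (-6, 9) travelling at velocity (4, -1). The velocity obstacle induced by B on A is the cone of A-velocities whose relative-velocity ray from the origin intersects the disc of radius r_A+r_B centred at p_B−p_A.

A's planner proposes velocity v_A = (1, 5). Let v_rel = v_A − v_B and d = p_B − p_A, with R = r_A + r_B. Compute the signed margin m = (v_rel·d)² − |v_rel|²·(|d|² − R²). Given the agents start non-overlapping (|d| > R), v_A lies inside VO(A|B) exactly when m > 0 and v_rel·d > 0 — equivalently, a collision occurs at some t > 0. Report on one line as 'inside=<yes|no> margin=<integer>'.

d = (-8, 20),  |d|² = 464;  R = 5+1 = 6,  c = 464−6² = 428
v_rel = (-3, 6),  |v_rel|² = 45;  v_rel·d = (-3)·(-8) + (6)·(20) = 144
45·t² − 288·t + 428 = 0  ⇒  m = 144² − 45·428 = 1476
m = 1476 > 0,  v_rel·d = 144 > 0  ⇒  inside

inside=yes margin=1476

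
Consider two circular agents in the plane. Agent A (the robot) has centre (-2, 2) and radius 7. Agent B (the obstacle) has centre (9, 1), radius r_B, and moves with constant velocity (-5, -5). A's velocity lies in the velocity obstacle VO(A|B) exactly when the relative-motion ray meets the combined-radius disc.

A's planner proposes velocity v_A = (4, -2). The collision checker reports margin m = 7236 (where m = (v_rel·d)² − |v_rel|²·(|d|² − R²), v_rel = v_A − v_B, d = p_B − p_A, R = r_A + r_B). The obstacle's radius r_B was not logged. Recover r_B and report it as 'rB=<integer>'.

m = 7236
d = (11, -1);  v_rel = (9, 3),  |v_rel|² = 90
v_rel×d = (9)·(-1) − (3)·(11) = -42
since m = R²·90 − (-42)²:  R² = (1764 + 7236) / 90 = 100
R = √100 = 10  ⇒  r_B = 10 − 7 = 3

rB=3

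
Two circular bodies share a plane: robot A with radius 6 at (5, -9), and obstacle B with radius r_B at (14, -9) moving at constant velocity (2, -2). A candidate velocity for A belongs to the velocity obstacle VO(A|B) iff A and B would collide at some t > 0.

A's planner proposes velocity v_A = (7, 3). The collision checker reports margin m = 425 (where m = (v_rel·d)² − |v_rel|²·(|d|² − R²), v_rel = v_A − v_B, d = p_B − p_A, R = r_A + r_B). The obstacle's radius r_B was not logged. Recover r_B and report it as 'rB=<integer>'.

m = 425
d = (9, 0);  v_rel = (5, 5),  |v_rel|² = 50
v_rel×d = (5)·(0) − (5)·(9) = -45
since m = R²·50 − (-45)²:  R² = (2025 + 425) / 50 = 49
R = √49 = 7  ⇒  r_B = 7 − 6 = 1

rB=1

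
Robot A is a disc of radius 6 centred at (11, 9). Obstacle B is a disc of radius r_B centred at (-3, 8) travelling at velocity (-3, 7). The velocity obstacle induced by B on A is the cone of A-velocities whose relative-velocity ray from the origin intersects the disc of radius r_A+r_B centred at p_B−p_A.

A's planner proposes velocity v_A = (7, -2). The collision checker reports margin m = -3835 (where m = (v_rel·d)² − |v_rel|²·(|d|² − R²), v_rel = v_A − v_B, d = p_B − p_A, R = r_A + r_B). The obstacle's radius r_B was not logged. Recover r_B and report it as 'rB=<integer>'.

m = -3835
d = (-14, -1);  v_rel = (10, -9),  |v_rel|² = 181
v_rel×d = (10)·(-1) − (-9)·(-14) = -136
since m = R²·181 − (-136)²:  R² = (18496 + -3835) / 181 = 81
R = √81 = 9  ⇒  r_B = 9 − 6 = 3

rB=3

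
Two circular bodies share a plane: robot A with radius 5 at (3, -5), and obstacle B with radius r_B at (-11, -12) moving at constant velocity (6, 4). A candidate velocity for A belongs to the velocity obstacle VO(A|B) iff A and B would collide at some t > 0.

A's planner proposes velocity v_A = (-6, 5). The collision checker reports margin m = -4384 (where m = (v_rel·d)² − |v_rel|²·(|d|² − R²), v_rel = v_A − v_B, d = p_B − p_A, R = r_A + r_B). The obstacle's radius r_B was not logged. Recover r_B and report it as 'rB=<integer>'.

m = -4384
d = (-14, -7);  v_rel = (-12, 1),  |v_rel|² = 145
v_rel×d = (-12)·(-7) − (1)·(-14) = 98
since m = R²·145 − 98²:  R² = (9604 + -4384) / 145 = 36
R = √36 = 6  ⇒  r_B = 6 − 5 = 1

rB=1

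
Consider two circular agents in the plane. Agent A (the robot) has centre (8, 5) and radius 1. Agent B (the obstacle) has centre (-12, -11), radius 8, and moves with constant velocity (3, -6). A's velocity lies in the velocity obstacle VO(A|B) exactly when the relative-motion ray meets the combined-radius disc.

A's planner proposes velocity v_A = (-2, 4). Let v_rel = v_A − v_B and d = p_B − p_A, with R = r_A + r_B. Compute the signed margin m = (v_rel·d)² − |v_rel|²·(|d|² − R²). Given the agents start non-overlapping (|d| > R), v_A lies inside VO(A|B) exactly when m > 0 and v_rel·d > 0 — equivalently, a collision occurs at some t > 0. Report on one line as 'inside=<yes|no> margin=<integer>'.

d = (-20, -16),  |d|² = 656;  R = 1+8 = 9,  c = 656−9² = 575
v_rel = (-5, 10),  |v_rel|² = 125;  v_rel·d = (-5)·(-20) + (10)·(-16) = -60
125·t² + 120·t + 575 = 0  ⇒  m = (-60)² − 125·575 = -68275
m = -68275 < 0,  v_rel·d = -60 < 0  ⇒  outside

inside=no margin=-68275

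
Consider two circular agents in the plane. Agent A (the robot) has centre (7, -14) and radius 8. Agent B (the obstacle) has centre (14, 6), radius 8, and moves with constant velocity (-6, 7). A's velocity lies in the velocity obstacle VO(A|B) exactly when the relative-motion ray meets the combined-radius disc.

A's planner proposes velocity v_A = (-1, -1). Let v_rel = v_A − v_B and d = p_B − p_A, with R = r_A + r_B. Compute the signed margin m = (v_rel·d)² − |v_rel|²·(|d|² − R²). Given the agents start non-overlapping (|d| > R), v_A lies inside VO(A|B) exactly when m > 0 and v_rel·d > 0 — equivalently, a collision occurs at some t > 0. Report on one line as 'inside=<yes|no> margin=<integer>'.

d = (7, 20),  |d|² = 449;  R = 8+8 = 16,  c = 449−16² = 193
v_rel = (5, -8),  |v_rel|² = 89;  v_rel·d = (5)·(7) + (-8)·(20) = -125
89·t² + 250·t + 193 = 0  ⇒  m = (-125)² − 89·193 = -1552
m = -1552 < 0,  v_rel·d = -125 < 0  ⇒  outside

inside=no margin=-1552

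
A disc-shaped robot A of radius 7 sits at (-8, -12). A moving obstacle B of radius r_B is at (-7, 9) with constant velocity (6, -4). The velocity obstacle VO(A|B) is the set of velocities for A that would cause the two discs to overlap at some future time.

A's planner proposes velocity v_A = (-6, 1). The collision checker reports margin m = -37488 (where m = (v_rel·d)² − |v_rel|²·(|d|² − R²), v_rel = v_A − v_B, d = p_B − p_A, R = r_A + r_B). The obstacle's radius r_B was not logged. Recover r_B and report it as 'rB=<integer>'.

m = -37488
d = (1, 21);  v_rel = (-12, 5),  |v_rel|² = 169
v_rel×d = (-12)·(21) − (5)·(1) = -257
since m = R²·169 − (-257)²:  R² = (66049 + -37488) / 169 = 169
R = √169 = 13  ⇒  r_B = 13 − 7 = 6

rB=6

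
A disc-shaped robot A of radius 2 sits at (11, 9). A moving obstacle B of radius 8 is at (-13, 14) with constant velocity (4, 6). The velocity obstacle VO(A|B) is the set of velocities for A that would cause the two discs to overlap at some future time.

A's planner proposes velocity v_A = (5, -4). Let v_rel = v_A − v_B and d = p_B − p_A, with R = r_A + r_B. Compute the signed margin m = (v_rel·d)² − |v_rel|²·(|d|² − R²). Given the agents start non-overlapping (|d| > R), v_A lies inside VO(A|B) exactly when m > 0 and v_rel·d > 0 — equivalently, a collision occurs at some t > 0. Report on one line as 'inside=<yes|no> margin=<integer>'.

d = (-24, 5),  |d|² = 601;  R = 2+8 = 10,  c = 601−10² = 501
v_rel = (1, -10),  |v_rel|² = 101;  v_rel·d = (1)·(-24) + (-10)·(5) = -74
101·t² + 148·t + 501 = 0  ⇒  m = (-74)² − 101·501 = -45125
m = -45125 < 0,  v_rel·d = -74 < 0  ⇒  outside

inside=no margin=-45125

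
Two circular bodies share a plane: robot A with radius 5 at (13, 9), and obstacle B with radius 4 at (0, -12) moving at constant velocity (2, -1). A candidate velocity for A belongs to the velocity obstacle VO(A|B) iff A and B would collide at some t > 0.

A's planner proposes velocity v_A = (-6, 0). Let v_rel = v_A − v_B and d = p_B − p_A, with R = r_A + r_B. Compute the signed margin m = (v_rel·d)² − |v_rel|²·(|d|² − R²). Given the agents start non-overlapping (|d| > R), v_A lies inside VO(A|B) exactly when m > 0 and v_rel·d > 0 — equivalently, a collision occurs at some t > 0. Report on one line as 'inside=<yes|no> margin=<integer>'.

d = (-13, -21),  |d|² = 610;  R = 5+4 = 9,  c = 610−9² = 529
v_rel = (-8, 1),  |v_rel|² = 65;  v_rel·d = (-8)·(-13) + (1)·(-21) = 83
65·t² − 166·t + 529 = 0  ⇒  m = 83² − 65·529 = -27496
m = -27496 < 0,  v_rel·d = 83 > 0  ⇒  outside

inside=no margin=-27496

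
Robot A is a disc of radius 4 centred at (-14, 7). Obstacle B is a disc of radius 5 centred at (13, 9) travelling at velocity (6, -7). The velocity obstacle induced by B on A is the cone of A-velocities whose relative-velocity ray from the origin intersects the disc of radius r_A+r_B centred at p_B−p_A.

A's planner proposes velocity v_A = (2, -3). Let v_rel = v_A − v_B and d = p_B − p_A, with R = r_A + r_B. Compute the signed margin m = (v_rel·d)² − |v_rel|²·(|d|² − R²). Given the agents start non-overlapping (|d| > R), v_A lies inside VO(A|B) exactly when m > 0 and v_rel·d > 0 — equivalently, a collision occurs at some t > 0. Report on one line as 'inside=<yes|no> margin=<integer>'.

d = (27, 2),  |d|² = 733;  R = 4+5 = 9,  c = 733−9² = 652
v_rel = (-4, 4),  |v_rel|² = 32;  v_rel·d = (-4)·(27) + (4)·(2) = -100
32·t² + 200·t + 652 = 0  ⇒  m = (-100)² − 32·652 = -10864
m = -10864 < 0,  v_rel·d = -100 < 0  ⇒  outside

inside=no margin=-10864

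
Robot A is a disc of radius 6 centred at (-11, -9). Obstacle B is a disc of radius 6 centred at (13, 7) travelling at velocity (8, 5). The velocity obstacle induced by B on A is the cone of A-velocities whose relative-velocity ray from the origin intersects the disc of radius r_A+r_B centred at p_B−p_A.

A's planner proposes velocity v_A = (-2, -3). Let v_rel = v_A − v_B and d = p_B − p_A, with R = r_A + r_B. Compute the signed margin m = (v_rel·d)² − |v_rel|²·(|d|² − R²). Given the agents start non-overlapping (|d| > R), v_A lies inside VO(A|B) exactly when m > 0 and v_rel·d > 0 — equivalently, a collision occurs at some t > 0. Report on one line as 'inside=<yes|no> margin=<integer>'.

d = (24, 16),  |d|² = 832;  R = 6+6 = 12,  c = 832−12² = 688
v_rel = (-10, -8),  |v_rel|² = 164;  v_rel·d = (-10)·(24) + (-8)·(16) = -368
164·t² + 736·t + 688 = 0  ⇒  m = (-368)² − 164·688 = 22592
m = 22592 > 0,  v_rel·d = -368 < 0  ⇒  outside

inside=no margin=22592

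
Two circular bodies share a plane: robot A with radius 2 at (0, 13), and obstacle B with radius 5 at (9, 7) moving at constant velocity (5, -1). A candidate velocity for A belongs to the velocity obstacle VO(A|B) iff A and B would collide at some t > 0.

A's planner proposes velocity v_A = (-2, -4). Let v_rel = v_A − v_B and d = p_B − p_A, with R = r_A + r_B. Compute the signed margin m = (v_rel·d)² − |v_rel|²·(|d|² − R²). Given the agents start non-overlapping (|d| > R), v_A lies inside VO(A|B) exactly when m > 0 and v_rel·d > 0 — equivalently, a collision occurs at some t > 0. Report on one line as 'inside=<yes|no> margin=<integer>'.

d = (9, -6),  |d|² = 117;  R = 2+5 = 7,  c = 117−7² = 68
v_rel = (-7, -3),  |v_rel|² = 58;  v_rel·d = (-7)·(9) + (-3)·(-6) = -45
58·t² + 90·t + 68 = 0  ⇒  m = (-45)² − 58·68 = -1919
m = -1919 < 0,  v_rel·d = -45 < 0  ⇒  outside

inside=no margin=-1919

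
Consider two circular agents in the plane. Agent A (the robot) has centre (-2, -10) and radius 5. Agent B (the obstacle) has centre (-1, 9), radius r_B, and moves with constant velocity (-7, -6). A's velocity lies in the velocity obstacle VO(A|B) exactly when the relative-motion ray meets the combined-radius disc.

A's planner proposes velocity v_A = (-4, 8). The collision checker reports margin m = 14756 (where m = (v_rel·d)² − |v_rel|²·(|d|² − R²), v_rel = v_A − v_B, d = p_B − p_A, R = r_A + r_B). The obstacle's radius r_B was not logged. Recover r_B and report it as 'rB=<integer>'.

m = 14756
d = (1, 19);  v_rel = (3, 14),  |v_rel|² = 205
v_rel×d = (3)·(19) − (14)·(1) = 43
since m = R²·205 − 43²:  R² = (1849 + 14756) / 205 = 81
R = √81 = 9  ⇒  r_B = 9 − 5 = 4

rB=4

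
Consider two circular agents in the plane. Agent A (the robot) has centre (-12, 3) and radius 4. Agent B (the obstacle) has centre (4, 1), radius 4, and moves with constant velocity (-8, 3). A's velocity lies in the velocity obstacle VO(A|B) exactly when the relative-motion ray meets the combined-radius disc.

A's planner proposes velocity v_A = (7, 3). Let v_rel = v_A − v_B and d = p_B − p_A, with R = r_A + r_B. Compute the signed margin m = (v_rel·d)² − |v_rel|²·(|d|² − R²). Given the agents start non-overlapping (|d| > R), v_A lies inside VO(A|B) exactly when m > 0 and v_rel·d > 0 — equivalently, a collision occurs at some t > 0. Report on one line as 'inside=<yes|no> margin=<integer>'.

d = (16, -2),  |d|² = 260;  R = 4+4 = 8,  c = 260−8² = 196
v_rel = (15, 0),  |v_rel|² = 225;  v_rel·d = (15)·(16) + (0)·(-2) = 240
225·t² − 480·t + 196 = 0  ⇒  m = 240² − 225·196 = 13500
m = 13500 > 0,  v_rel·d = 240 > 0  ⇒  inside

inside=yes margin=13500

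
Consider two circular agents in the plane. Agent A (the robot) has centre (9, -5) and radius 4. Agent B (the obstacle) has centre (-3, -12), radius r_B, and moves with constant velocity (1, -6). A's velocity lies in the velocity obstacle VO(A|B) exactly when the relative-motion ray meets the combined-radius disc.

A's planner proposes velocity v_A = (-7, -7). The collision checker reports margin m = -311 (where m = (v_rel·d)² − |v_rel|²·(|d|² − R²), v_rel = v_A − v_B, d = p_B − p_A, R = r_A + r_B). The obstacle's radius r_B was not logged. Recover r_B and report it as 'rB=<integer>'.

m = -311
d = (-12, -7);  v_rel = (-8, -1),  |v_rel|² = 65
v_rel×d = (-8)·(-7) − (-1)·(-12) = 44
since m = R²·65 − 44²:  R² = (1936 + -311) / 65 = 25
R = √25 = 5  ⇒  r_B = 5 − 4 = 1

rB=1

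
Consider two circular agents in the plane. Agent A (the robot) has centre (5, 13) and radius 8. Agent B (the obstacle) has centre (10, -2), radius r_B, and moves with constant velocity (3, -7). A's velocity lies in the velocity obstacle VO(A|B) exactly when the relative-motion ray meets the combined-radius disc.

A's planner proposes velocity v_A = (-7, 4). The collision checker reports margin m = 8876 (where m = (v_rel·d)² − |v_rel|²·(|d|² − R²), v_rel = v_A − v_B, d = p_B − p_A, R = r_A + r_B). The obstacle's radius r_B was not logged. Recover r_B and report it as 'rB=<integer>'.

m = 8876
d = (5, -15);  v_rel = (-10, 11),  |v_rel|² = 221
v_rel×d = (-10)·(-15) − (11)·(5) = 95
since m = R²·221 − 95²:  R² = (9025 + 8876) / 221 = 81
R = √81 = 9  ⇒  r_B = 9 − 8 = 1

rB=1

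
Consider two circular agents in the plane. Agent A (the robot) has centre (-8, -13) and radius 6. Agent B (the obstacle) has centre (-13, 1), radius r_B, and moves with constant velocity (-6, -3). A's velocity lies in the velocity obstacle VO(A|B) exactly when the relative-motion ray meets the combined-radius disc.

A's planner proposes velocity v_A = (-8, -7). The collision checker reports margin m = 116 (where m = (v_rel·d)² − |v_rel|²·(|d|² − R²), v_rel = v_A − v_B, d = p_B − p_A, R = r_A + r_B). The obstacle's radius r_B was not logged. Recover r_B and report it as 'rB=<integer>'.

m = 116
d = (-5, 14);  v_rel = (-2, -4),  |v_rel|² = 20
v_rel×d = (-2)·(14) − (-4)·(-5) = -48
since m = R²·20 − (-48)²:  R² = (2304 + 116) / 20 = 121
R = √121 = 11  ⇒  r_B = 11 − 6 = 5

rB=5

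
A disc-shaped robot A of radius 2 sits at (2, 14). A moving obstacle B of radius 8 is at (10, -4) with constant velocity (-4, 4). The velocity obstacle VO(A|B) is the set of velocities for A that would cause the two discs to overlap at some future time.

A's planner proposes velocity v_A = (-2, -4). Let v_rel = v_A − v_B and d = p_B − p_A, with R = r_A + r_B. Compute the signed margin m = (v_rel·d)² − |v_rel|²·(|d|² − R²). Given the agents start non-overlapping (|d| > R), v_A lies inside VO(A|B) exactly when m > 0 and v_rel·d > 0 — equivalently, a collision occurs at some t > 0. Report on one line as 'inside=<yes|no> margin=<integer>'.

d = (8, -18),  |d|² = 388;  R = 2+8 = 10,  c = 388−10² = 288
v_rel = (2, -8),  |v_rel|² = 68;  v_rel·d = (2)·(8) + (-8)·(-18) = 160
68·t² − 320·t + 288 = 0  ⇒  m = 160² − 68·288 = 6016
m = 6016 > 0,  v_rel·d = 160 > 0  ⇒  inside

inside=yes margin=6016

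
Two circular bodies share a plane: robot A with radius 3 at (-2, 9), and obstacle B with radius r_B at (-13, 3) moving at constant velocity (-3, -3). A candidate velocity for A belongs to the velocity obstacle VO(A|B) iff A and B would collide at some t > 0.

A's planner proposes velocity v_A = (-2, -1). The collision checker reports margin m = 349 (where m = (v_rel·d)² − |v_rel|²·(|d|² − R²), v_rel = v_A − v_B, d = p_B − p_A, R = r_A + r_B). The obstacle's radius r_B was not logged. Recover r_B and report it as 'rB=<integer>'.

m = 349
d = (-11, -6);  v_rel = (1, 2),  |v_rel|² = 5
v_rel×d = (1)·(-6) − (2)·(-11) = 16
since m = R²·5 − 16²:  R² = (256 + 349) / 5 = 121
R = √121 = 11  ⇒  r_B = 11 − 3 = 8

rB=8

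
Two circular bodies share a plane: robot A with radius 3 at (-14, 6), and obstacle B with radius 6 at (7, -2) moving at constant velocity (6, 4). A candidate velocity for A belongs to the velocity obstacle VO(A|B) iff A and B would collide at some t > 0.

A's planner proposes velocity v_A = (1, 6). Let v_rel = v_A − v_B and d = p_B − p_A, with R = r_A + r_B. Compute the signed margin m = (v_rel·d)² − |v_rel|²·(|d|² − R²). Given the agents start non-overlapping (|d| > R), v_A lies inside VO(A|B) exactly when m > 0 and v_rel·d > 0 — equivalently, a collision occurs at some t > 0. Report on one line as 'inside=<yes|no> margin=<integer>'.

d = (21, -8),  |d|² = 505;  R = 3+6 = 9,  c = 505−9² = 424
v_rel = (-5, 2),  |v_rel|² = 29;  v_rel·d = (-5)·(21) + (2)·(-8) = -121
29·t² + 242·t + 424 = 0  ⇒  m = (-121)² − 29·424 = 2345
m = 2345 > 0,  v_rel·d = -121 < 0  ⇒  outside

inside=no margin=2345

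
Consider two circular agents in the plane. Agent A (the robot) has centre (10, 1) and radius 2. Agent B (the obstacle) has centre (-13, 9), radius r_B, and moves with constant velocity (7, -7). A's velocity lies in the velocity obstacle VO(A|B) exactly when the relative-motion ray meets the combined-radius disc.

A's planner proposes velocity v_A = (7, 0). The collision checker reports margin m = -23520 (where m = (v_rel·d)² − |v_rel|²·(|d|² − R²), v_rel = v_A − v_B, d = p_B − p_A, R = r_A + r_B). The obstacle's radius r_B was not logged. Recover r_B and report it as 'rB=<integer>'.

m = -23520
d = (-23, 8);  v_rel = (0, 7),  |v_rel|² = 49
v_rel×d = (0)·(8) − (7)·(-23) = 161
since m = R²·49 − 161²:  R² = (25921 + -23520) / 49 = 49
R = √49 = 7  ⇒  r_B = 7 − 2 = 5

rB=5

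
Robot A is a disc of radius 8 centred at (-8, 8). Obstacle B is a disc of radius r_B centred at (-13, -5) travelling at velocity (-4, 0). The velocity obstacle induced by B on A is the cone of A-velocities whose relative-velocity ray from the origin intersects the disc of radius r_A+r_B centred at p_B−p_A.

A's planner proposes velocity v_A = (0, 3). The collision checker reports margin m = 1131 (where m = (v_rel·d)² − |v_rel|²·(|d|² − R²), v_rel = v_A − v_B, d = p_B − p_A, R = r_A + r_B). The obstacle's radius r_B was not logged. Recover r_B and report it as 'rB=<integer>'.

m = 1131
d = (-5, -13);  v_rel = (4, 3),  |v_rel|² = 25
v_rel×d = (4)·(-13) − (3)·(-5) = -37
since m = R²·25 − (-37)²:  R² = (1369 + 1131) / 25 = 100
R = √100 = 10  ⇒  r_B = 10 − 8 = 2

rB=2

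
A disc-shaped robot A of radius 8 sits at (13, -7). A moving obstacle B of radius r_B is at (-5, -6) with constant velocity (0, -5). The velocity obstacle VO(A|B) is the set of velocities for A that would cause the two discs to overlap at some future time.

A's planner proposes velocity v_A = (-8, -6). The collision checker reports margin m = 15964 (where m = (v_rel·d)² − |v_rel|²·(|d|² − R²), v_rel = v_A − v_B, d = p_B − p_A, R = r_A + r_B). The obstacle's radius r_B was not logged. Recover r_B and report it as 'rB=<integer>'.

m = 15964
d = (-18, 1);  v_rel = (-8, -1),  |v_rel|² = 65
v_rel×d = (-8)·(1) − (-1)·(-18) = -26
since m = R²·65 − (-26)²:  R² = (676 + 15964) / 65 = 256
R = √256 = 16  ⇒  r_B = 16 − 8 = 8

rB=8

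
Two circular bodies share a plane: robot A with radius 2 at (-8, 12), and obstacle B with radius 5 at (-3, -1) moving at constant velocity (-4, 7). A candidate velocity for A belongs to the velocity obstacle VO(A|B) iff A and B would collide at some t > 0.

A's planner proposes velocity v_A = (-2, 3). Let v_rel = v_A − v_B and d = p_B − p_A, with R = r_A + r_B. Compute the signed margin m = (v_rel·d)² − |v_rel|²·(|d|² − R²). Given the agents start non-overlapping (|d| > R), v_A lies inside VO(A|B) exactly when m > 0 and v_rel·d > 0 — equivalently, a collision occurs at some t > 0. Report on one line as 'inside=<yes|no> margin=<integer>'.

d = (5, -13),  |d|² = 194;  R = 2+5 = 7,  c = 194−7² = 145
v_rel = (2, -4),  |v_rel|² = 20;  v_rel·d = (2)·(5) + (-4)·(-13) = 62
20·t² − 124·t + 145 = 0  ⇒  m = 62² − 20·145 = 944
m = 944 > 0,  v_rel·d = 62 > 0  ⇒  inside

inside=yes margin=944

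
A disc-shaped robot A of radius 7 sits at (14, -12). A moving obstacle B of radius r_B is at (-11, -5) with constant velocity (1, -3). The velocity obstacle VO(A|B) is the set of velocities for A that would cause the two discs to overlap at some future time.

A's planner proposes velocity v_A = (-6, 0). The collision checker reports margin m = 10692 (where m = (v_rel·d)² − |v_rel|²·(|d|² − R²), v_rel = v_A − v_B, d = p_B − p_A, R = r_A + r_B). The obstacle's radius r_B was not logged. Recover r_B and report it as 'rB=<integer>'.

m = 10692
d = (-25, 7);  v_rel = (-7, 3),  |v_rel|² = 58
v_rel×d = (-7)·(7) − (3)·(-25) = 26
since m = R²·58 − 26²:  R² = (676 + 10692) / 58 = 196
R = √196 = 14  ⇒  r_B = 14 − 7 = 7

rB=7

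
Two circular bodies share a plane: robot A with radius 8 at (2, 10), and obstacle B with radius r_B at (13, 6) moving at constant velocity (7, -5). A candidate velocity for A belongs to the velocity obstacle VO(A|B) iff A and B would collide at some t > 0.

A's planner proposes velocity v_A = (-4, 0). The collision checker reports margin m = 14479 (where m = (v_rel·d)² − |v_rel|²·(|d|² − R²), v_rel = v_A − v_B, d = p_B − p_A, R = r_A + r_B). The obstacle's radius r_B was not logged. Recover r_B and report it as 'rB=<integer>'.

m = 14479
d = (11, -4);  v_rel = (-11, 5),  |v_rel|² = 146
v_rel×d = (-11)·(-4) − (5)·(11) = -11
since m = R²·146 − (-11)²:  R² = (121 + 14479) / 146 = 100
R = √100 = 10  ⇒  r_B = 10 − 8 = 2

rB=2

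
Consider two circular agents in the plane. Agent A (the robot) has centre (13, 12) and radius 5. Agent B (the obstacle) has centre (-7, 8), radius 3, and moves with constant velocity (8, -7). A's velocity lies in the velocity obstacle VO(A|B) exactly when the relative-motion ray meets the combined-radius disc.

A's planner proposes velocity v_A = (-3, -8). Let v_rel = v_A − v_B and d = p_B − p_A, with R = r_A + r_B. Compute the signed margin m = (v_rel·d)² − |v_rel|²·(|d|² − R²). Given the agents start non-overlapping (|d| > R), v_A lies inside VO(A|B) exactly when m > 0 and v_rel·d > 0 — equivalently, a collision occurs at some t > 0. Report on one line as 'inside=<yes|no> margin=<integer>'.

d = (-20, -4),  |d|² = 416;  R = 5+3 = 8,  c = 416−8² = 352
v_rel = (-11, -1),  |v_rel|² = 122;  v_rel·d = (-11)·(-20) + (-1)·(-4) = 224
122·t² − 448·t + 352 = 0  ⇒  m = 224² − 122·352 = 7232
m = 7232 > 0,  v_rel·d = 224 > 0  ⇒  inside

inside=yes margin=7232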